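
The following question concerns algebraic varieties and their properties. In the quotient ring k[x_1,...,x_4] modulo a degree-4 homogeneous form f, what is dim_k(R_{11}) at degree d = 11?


For R = k[x_1,...,x_n]/(f) with f homogeneous of degree e:
The Hilbert series is (1 - t^e)/(1 - t)^n.
So h(d) = C(d+n-1, n-1) - C(d-e+n-1, n-1) for d >= e.
With n=4, e=4, d=11:
C(11+4-1, 4-1) = C(14, 3) = 364
C(11-4+4-1, 4-1) = C(10, 3) = 120
h(11) = 364 - 120 = 244

244


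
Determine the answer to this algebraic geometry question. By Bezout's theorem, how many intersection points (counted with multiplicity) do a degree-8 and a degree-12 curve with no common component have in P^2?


Bezout's theorem states the intersection count equals the product of degrees.
Intersection count = 8 * 12 = 96

96


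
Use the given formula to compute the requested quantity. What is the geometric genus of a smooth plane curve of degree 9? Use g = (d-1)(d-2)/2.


Using the genus formula for smooth plane curves:
g = (d-1)(d-2)/2
g = (9-1)(9-2)/2
g = 8*7/2
g = 56/2 = 28

28


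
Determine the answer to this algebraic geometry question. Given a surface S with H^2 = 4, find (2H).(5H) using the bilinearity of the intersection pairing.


Using bilinearity of the intersection pairing on a surface S:
(aH).(bH) = ab * (H.H)
We have H^2 = 4.
D.E = (2H).(5H) = 2*5*4
= 10*4
= 40

40


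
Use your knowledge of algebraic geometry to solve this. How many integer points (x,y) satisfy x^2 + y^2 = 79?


Systematically check integer values of x where x^2 <= 79.
For each valid x, check if 79 - x^2 is a perfect square.
Total integer solutions found: 0

0


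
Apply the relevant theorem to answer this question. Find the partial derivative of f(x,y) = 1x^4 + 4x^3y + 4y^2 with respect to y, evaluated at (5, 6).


df/dy = 4*x^3 + 2*4*y^1
At (5,6): 4*5^3 + 2*4*6^1
= 500 + 48
= 548

548


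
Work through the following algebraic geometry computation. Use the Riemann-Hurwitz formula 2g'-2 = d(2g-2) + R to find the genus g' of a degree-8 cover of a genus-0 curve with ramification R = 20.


Riemann-Hurwitz formula: 2g' - 2 = d(2g - 2) + R
Given: d = 8, g = 0, R = 20
2g' - 2 = 8*(2*0 - 2) + 20
2g' - 2 = 8*(-2) + 20
2g' - 2 = -16 + 20 = 4
2g' = 6
g' = 3

3


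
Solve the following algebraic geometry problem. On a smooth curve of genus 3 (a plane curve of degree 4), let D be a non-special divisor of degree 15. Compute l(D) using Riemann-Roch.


First, compute the genus of a smooth plane curve of degree 4:
g = (d-1)(d-2)/2 = (4-1)(4-2)/2 = 3
For a non-special divisor D (i.e., h^1(D) = 0), Riemann-Roch gives:
l(D) = deg(D) - g + 1
Since deg(D) = 15 >= 2g - 1 = 5, D is non-special.
l(D) = 15 - 3 + 1 = 13

13


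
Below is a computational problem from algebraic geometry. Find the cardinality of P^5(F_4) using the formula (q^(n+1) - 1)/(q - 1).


P^5(F_4) has (q^(n+1) - 1)/(q - 1) points.
= 4^5 + 4^4 + 4^3 + 4^2 + 4^1 + 4^0
= 1024 + 256 + 64 + 16 + 4 + 1
= 1365

1365


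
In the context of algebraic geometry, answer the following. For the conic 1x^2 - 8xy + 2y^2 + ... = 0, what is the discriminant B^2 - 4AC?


The discriminant of a conic Ax^2 + Bxy + Cy^2 + ... = 0 is B^2 - 4AC.
B^2 = (-8)^2 = 64
4AC = 4*1*2 = 8
Discriminant = 64 - 8 = 56

56


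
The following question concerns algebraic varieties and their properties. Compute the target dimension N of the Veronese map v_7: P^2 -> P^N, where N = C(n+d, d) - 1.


The Veronese embedding v_d: P^n -> P^N maps each point to all
degree-d monomials in n+1 homogeneous coordinates.
N = C(n+d, d) - 1
N = C(2+7, 7) - 1
N = C(9, 7) - 1
C(9, 7) = 36
N = 36 - 1 = 35

35


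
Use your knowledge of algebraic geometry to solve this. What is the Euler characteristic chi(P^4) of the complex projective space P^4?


The complex projective space P^4 has one cell in each even real dimension 0, 2, ..., 8.
The cohomology groups are H^{2k}(P^4) = Z for k = 0,...,4, and 0 otherwise.
Euler characteristic = sum of Betti numbers = 1 per even-dimensional cohomology group.
chi(P^4) = 4 + 1 = 5

5


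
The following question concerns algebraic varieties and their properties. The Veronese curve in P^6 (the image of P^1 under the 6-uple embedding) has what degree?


The rational normal curve in P^6 is the image of P^1 under the 6-uple Veronese.
A general hyperplane in P^6 pulls back to a degree-6 form on P^1, which has 6 zeros,
so the curve meets a general hyperplane in 6 points. Degree = 6.

6


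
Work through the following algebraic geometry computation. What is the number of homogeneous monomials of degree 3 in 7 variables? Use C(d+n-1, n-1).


The number of degree-3 monomials in 7 variables is C(d+n-1, n-1).
= C(3+7-1, 7-1) = C(9, 6)
= 84

84


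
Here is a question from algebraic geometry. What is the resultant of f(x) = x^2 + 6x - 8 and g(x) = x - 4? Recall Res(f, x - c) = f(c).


For Res(f, x - c), we evaluate f at x = c.
f(4) = 4^2 + 6*4 - 8
= 16 + 24 - 8
= 40 - 8 = 32
Res(f, g) = 32

32


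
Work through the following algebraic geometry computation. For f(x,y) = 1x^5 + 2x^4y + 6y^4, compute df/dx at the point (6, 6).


df/dx = 5*1*x^4 + 4*2*x^3*y
At (6,6): 5*1*6^4 + 4*2*6^3*6
= 6480 + 10368
= 16848

16848


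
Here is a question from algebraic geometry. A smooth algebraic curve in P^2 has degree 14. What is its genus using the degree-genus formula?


Using the genus formula for smooth plane curves:
g = (d-1)(d-2)/2
g = (14-1)(14-2)/2
g = 13*12/2
g = 156/2 = 78

78


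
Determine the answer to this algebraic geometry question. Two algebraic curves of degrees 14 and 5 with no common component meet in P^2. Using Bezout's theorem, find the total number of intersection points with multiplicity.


Bezout's theorem states the intersection count equals the product of degrees.
Intersection count = 14 * 5 = 70

70


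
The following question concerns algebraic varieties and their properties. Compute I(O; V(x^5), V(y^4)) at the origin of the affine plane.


The intersection multiplicity of V(x^a) and V(y^b) at the origin is:
I(O; V(x^5), V(y^4)) = dim_k(k[x,y]/(x^5, y^4))
A basis for k[x,y]/(x^5, y^4) is the set of monomials x^i * y^j
where 0 <= i < 5 and 0 <= j < 4.
The number of such monomials is 5 * 4 = 20

20


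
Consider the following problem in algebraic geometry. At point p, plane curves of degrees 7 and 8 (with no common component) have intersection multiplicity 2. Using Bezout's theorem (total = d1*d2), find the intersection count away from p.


By Bezout's theorem, the total intersection number is d1 * d2.
Total = 7 * 8 = 56
Intersection multiplicity at p = 2
Remaining intersections = 56 - 2 = 54

54


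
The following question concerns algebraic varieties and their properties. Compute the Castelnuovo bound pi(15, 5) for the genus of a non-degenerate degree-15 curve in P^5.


Castelnuovo's bound: write d - 1 = m(r-1) + epsilon with 0 <= epsilon < r-1.
d - 1 = 15 - 1 = 14
r - 1 = 5 - 1 = 4
14 = 3*4 + 2, so m = 3, epsilon = 2
pi(d, r) = m(m-1)(r-1)/2 + m*epsilon
= 3*2*4/2 + 3*2
= 24/2 + 6
= 12 + 6 = 18

18


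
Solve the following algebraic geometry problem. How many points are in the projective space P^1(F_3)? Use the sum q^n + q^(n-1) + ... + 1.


P^1(F_3) has (q^(n+1) - 1)/(q - 1) points.
= 3^1 + 3^0
= 3 + 1
= 4

4


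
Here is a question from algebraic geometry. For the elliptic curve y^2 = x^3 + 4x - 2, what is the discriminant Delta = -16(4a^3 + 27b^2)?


Compute each component:
4a^3 = 4*4^3 = 4*64 = 256
27b^2 = 27*(-2)^2 = 27*4 = 108
4a^3 + 27b^2 = 256 + 108 = 364
Delta = -16*364 = -5824

-5824


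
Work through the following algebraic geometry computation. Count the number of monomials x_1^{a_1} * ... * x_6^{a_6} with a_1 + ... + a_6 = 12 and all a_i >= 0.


The number of degree-12 monomials in 6 variables is C(d+n-1, n-1).
= C(12+6-1, 6-1) = C(17, 5)
= 6188

6188


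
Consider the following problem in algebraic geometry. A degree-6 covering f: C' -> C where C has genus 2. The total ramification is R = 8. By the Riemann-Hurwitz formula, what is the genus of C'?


Riemann-Hurwitz formula: 2g' - 2 = d(2g - 2) + R
Given: d = 6, g = 2, R = 8
2g' - 2 = 6*(2*2 - 2) + 8
2g' - 2 = 6*2 + 8
2g' - 2 = 12 + 8 = 20
2g' = 22
g' = 11

11


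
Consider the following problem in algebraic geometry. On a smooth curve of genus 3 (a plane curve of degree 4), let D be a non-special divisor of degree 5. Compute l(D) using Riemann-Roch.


First, compute the genus of a smooth plane curve of degree 4:
g = (d-1)(d-2)/2 = (4-1)(4-2)/2 = 3
For a non-special divisor D (i.e., h^1(D) = 0), Riemann-Roch gives:
l(D) = deg(D) - g + 1
Since deg(D) = 5 >= 2g - 1 = 5, D is non-special.
l(D) = 5 - 3 + 1 = 3

3


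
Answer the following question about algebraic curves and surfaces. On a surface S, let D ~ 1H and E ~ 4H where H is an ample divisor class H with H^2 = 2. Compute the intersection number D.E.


Using bilinearity of the intersection pairing on a surface S:
(aH).(bH) = ab * (H.H)
We have H^2 = 2.
D.E = (1H).(4H) = 1*4*2
= 4*2
= 8

8


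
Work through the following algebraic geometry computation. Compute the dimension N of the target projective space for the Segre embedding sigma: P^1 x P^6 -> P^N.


The Segre embedding maps P^m x P^n into P^N via
all products of coordinates from each factor.
N = (m+1)(n+1) - 1
N = (1+1)(6+1) - 1
N = 2*7 - 1
N = 14 - 1 = 13

13


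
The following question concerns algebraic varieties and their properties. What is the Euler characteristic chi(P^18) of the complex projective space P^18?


The complex projective space P^18 has one cell in each even real dimension 0, 2, ..., 36.
The cohomology groups are H^{2k}(P^18) = Z for k = 0,...,18, and 0 otherwise.
Euler characteristic = sum of Betti numbers = 1 per even-dimensional cohomology group.
chi(P^18) = 18 + 1 = 19

19


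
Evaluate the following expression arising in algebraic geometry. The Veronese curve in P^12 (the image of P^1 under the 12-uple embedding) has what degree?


The rational normal curve in P^12 is the image of P^1 under the 12-uple Veronese.
A general hyperplane in P^12 pulls back to a degree-12 form on P^1, which has 12 zeros,
so the curve meets a general hyperplane in 12 points. Degree = 12.

12


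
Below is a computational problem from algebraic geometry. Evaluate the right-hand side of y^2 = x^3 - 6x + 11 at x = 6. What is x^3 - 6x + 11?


Compute x^3 - 6x + 11 at x = 6:
x^3 = 6^3 = 216
(-6)*x = (-6)*6 = -36
Sum: 216 - 36 + 11 = 191

191


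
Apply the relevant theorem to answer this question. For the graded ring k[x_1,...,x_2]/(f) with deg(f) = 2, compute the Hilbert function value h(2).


For R = k[x_1,...,x_n]/(f) with f homogeneous of degree e:
The Hilbert series is (1 - t^e)/(1 - t)^n.
So h(d) = C(d+n-1, n-1) - C(d-e+n-1, n-1) for d >= e.
With n=2, e=2, d=2:
C(2+2-1, 2-1) = C(3, 1) = 3
C(2-2+2-1, 2-1) = C(1, 1) = 1
h(2) = 3 - 1 = 2

2


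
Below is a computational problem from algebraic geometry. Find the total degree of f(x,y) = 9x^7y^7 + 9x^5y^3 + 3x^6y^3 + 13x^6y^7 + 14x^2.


Examine each term for its total degree (sum of exponents).
  Term '9x^7y^7' has total degree 7+7 = 14.
  Term '9x^5y^3' has total degree 5+3 = 8.
  Term '3x^6y^3' has total degree 6+3 = 9.
  Term '13x^6y^7' has total degree 6+7 = 13.
  Term '14x^2' has total degree 2+0 = 2.
The maximum total degree among all terms is 14.

14


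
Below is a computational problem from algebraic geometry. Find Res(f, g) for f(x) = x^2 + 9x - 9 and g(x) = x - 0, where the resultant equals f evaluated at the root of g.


For Res(f, x - c), we evaluate f at x = c.
f(0) = 0^2 + 9*0 - 9
= 0 + 0 - 9
= 0 - 9 = -9
Res(f, g) = -9

-9


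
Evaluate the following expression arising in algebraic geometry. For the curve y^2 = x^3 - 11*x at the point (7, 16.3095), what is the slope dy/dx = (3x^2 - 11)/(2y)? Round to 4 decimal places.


Using implicit differentiation of y^2 = x^3 - 11*x:
2y * dy/dx = 3x^2 - 11
dy/dx = (3x^2 - 11)/(2y)
Numerator: 3*7^2 - 11 = 136
Denominator: 2*16.3095 = 32.619
dy/dx = 136/32.619 = 4.1693

4.1693


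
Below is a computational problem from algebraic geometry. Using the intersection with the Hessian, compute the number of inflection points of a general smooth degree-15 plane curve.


For a general smooth plane curve C of degree d, the inflection points are
the intersection of C with its Hessian curve, which has degree 3(d-2).
By Bezout, the total intersection number is d * 3(d-2) = 15 * 39 = 585.
For a general curve every flex is ordinary, so each contributes
multiplicity 1 to C·Hess(C), and the number of distinct inflection
points is 3d(d-2).
Inflection points = 3*15*(15-2) = 3*15*13 = 585

585


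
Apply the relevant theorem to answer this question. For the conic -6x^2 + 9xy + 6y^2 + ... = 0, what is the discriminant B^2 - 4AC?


The discriminant of a conic Ax^2 + Bxy + Cy^2 + ... = 0 is B^2 - 4AC.
B^2 = 9^2 = 81
4AC = 4*(-6)*6 = -144
Discriminant = 81 + 144 = 225

225


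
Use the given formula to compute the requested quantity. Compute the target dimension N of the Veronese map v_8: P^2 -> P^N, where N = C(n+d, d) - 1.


The Veronese embedding v_d: P^n -> P^N maps each point to all
degree-d monomials in n+1 homogeneous coordinates.
N = C(n+d, d) - 1
N = C(2+8, 8) - 1
N = C(10, 8) - 1
C(10, 8) = 45
N = 45 - 1 = 44

44


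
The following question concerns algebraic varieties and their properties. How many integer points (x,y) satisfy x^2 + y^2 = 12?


Systematically check integer values of x where x^2 <= 12.
For each valid x, check if 12 - x^2 is a perfect square.
Total integer solutions found: 0

0


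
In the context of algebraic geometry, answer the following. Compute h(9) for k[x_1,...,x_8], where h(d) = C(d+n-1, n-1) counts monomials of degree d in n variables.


The Hilbert function for the polynomial ring in 8 variables is:
h(d) = C(d+n-1, n-1)
h(9) = C(9+8-1, 8-1) = C(16, 7)
= 16! / (7! * 9!)
= 11440

11440


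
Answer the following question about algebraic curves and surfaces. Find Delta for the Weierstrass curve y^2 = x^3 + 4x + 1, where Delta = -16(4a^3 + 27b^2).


Compute each component:
4a^3 = 4*4^3 = 4*64 = 256
27b^2 = 27*1^2 = 27*1 = 27
4a^3 + 27b^2 = 256 + 27 = 283
Delta = -16*283 = -4528

-4528


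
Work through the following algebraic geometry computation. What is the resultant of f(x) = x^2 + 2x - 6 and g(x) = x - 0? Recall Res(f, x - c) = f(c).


For Res(f, x - c), we evaluate f at x = c.
f(0) = 0^2 + 2*0 - 6
= 0 + 0 - 6
= 0 - 6 = -6
Res(f, g) = -6

-6


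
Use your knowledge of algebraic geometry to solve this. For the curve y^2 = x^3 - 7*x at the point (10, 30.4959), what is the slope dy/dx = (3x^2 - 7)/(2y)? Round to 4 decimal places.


Using implicit differentiation of y^2 = x^3 - 7*x:
2y * dy/dx = 3x^2 - 7
dy/dx = (3x^2 - 7)/(2y)
Numerator: 3*10^2 - 7 = 293
Denominator: 2*30.4959 = 60.9918
dy/dx = 293/60.9918 = 4.8039

4.8039


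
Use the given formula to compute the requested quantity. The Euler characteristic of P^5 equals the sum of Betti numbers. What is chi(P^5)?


The complex projective space P^5 has one cell in each even real dimension 0, 2, ..., 10.
The cohomology groups are H^{2k}(P^5) = Z for k = 0,...,5, and 0 otherwise.
Euler characteristic = sum of Betti numbers = 1 per even-dimensional cohomology group.
chi(P^5) = 5 + 1 = 6

6


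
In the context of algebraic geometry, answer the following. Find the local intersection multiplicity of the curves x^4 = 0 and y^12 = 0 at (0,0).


The intersection multiplicity of V(x^a) and V(y^b) at the origin is:
I(O; V(x^4), V(y^12)) = dim_k(k[x,y]/(x^4, y^12))
A basis for k[x,y]/(x^4, y^12) is the set of monomials x^i * y^j
where 0 <= i < 4 and 0 <= j < 12.
The number of such monomials is 4 * 12 = 48

48


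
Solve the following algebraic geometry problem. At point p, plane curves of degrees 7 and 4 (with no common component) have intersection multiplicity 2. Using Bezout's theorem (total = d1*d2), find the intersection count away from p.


By Bezout's theorem, the total intersection number is d1 * d2.
Total = 7 * 4 = 28
Intersection multiplicity at p = 2
Remaining intersections = 28 - 2 = 26

26


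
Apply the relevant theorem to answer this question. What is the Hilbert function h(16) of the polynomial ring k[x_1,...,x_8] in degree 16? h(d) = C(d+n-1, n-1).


The Hilbert function for the polynomial ring in 8 variables is:
h(d) = C(d+n-1, n-1)
h(16) = C(16+8-1, 8-1) = C(23, 7)
= 23! / (7! * 16!)
= 245157

245157


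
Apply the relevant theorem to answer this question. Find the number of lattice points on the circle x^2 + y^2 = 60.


Systematically check integer values of x where x^2 <= 60.
For each valid x, check if 60 - x^2 is a perfect square.
Total integer solutions found: 0

0


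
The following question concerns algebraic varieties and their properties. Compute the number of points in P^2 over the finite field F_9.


P^2(F_9) has (q^(n+1) - 1)/(q - 1) points.
= 9^2 + 9^1 + 9^0
= 81 + 9 + 1
= 91

91


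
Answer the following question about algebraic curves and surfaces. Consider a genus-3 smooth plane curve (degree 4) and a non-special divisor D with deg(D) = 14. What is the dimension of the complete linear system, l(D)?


First, compute the genus of a smooth plane curve of degree 4:
g = (d-1)(d-2)/2 = (4-1)(4-2)/2 = 3
For a non-special divisor D (i.e., h^1(D) = 0), Riemann-Roch gives:
l(D) = deg(D) - g + 1
Since deg(D) = 14 >= 2g - 1 = 5, D is non-special.
l(D) = 14 - 3 + 1 = 12

12


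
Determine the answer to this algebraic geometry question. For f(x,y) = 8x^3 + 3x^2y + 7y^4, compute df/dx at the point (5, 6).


df/dx = 3*8*x^2 + 2*3*x^1*y
At (5,6): 3*8*5^2 + 2*3*5^1*6
= 600 + 180
= 780

780


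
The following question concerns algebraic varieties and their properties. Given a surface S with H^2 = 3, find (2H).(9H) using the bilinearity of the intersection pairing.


Using bilinearity of the intersection pairing on a surface S:
(aH).(bH) = ab * (H.H)
We have H^2 = 3.
D.E = (2H).(9H) = 2*9*3
= 18*3
= 54

54


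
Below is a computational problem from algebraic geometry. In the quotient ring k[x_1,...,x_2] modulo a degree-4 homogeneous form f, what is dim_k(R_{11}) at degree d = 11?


For R = k[x_1,...,x_n]/(f) with f homogeneous of degree e:
The Hilbert series is (1 - t^e)/(1 - t)^n.
So h(d) = C(d+n-1, n-1) - C(d-e+n-1, n-1) for d >= e.
With n=2, e=4, d=11:
C(11+2-1, 2-1) = C(12, 1) = 12
C(11-4+2-1, 2-1) = C(8, 1) = 8
h(11) = 12 - 8 = 4

4


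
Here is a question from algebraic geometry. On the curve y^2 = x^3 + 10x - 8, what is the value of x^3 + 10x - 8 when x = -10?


Compute x^3 + 10x - 8 at x = -10:
x^3 = (-10)^3 = -1000
10*x = 10*(-10) = -100
Sum: -1000 - 100 - 8 = -1108

-1108


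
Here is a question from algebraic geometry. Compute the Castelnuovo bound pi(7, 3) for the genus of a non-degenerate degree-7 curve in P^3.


Castelnuovo's bound: write d - 1 = m(r-1) + epsilon with 0 <= epsilon < r-1.
d - 1 = 7 - 1 = 6
r - 1 = 3 - 1 = 2
6 = 3*2 + 0, so m = 3, epsilon = 0
pi(d, r) = m(m-1)(r-1)/2 + m*epsilon
= 3*2*2/2 + 3*0
= 12/2 + 0
= 6 + 0 = 6

6


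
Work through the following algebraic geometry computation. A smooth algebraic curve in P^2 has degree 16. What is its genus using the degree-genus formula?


Using the genus formula for smooth plane curves:
g = (d-1)(d-2)/2
g = (16-1)(16-2)/2
g = 15*14/2
g = 210/2 = 105

105


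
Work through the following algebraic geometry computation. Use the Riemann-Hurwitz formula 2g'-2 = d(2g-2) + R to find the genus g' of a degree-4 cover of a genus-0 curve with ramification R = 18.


Riemann-Hurwitz formula: 2g' - 2 = d(2g - 2) + R
Given: d = 4, g = 0, R = 18
2g' - 2 = 4*(2*0 - 2) + 18
2g' - 2 = 4*(-2) + 18
2g' - 2 = -8 + 18 = 10
2g' = 12
g' = 6

6


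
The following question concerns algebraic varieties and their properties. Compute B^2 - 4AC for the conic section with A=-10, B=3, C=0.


The discriminant of a conic Ax^2 + Bxy + Cy^2 + ... = 0 is B^2 - 4AC.
B^2 = 3^2 = 9
4AC = 4*(-10)*0 = 0
Discriminant = 9 + 0 = 9

9


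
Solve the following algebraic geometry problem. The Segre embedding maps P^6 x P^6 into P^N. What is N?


The Segre embedding maps P^m x P^n into P^N via
all products of coordinates from each factor.
N = (m+1)(n+1) - 1
N = (6+1)(6+1) - 1
N = 7*7 - 1
N = 49 - 1 = 48

48


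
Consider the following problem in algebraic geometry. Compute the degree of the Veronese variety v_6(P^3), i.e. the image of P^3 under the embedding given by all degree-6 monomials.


The Veronese variety v_6(P^3) has degree d^r.
d^r = 6^3 = 216

216


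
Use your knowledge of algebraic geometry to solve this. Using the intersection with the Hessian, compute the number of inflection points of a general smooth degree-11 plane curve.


For a general smooth plane curve C of degree d, the inflection points are
the intersection of C with its Hessian curve, which has degree 3(d-2).
By Bezout, the total intersection number is d * 3(d-2) = 11 * 27 = 297.
For a general curve every flex is ordinary, so each contributes
multiplicity 1 to C·Hess(C), and the number of distinct inflection
points is 3d(d-2).
Inflection points = 3*11*(11-2) = 3*11*9 = 297

297


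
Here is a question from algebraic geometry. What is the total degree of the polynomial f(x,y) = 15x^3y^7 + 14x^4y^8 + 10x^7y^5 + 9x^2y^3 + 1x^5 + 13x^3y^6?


Examine each term for its total degree (sum of exponents).
  Term '15x^3y^7' has total degree 3+7 = 10.
  Term '14x^4y^8' has total degree 4+8 = 12.
  Term '10x^7y^5' has total degree 7+5 = 12.
  Term '9x^2y^3' has total degree 2+3 = 5.
  Term '1x^5' has total degree 5+0 = 5.
  Term '13x^3y^6' has total degree 3+6 = 9.
The maximum total degree among all terms is 12.

12


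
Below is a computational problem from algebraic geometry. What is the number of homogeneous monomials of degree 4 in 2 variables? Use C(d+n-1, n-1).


The number of degree-4 monomials in 2 variables is C(d+n-1, n-1).
= C(4+2-1, 2-1) = C(5, 1)
= 5

5


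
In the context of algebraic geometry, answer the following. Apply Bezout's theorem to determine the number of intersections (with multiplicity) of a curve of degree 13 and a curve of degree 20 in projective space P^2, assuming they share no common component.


Bezout's theorem states the intersection count equals the product of degrees.
Intersection count = 13 * 20 = 260

260


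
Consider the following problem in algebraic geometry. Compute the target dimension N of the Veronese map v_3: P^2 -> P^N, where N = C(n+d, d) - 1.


The Veronese embedding v_d: P^n -> P^N maps each point to all
degree-d monomials in n+1 homogeneous coordinates.
N = C(n+d, d) - 1
N = C(2+3, 3) - 1
N = C(5, 3) - 1
C(5, 3) = 10
N = 10 - 1 = 9

9


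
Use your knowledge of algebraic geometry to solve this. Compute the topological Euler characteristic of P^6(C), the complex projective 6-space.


The complex projective space P^6 has one cell in each even real dimension 0, 2, ..., 12.
The cohomology groups are H^{2k}(P^6) = Z for k = 0,...,6, and 0 otherwise.
Euler characteristic = sum of Betti numbers = 1 per even-dimensional cohomology group.
chi(P^6) = 6 + 1 = 7

7


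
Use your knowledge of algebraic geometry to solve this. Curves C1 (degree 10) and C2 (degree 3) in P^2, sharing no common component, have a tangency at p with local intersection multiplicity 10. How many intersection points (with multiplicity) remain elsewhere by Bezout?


By Bezout's theorem, the total intersection number is d1 * d2.
Total = 10 * 3 = 30
Intersection multiplicity at p = 10
Remaining intersections = 30 - 10 = 20

20


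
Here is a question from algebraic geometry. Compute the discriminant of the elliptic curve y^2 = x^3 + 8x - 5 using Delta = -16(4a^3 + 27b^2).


Compute each component:
4a^3 = 4*8^3 = 4*512 = 2048
27b^2 = 27*(-5)^2 = 27*25 = 675
4a^3 + 27b^2 = 2048 + 675 = 2723
Delta = -16*2723 = -43568

-43568


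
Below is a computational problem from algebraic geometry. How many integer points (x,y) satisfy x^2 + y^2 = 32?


Systematically check integer values of x where x^2 <= 32.
For each valid x, check if 32 - x^2 is a perfect square.
x=4: 32 - 16 = 16, sqrt = 4 (valid)
Total integer solutions found: 4

4


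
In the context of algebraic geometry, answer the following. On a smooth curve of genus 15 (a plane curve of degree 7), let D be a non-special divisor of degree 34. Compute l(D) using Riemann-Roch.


First, compute the genus of a smooth plane curve of degree 7:
g = (d-1)(d-2)/2 = (7-1)(7-2)/2 = 15
For a non-special divisor D (i.e., h^1(D) = 0), Riemann-Roch gives:
l(D) = deg(D) - g + 1
Since deg(D) = 34 >= 2g - 1 = 29, D is non-special.
l(D) = 34 - 15 + 1 = 20

20


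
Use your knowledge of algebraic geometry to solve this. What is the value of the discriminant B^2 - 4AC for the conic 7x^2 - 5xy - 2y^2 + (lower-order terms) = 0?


The discriminant of a conic Ax^2 + Bxy + Cy^2 + ... = 0 is B^2 - 4AC.
B^2 = (-5)^2 = 25
4AC = 4*7*(-2) = -56
Discriminant = 25 + 56 = 81

81


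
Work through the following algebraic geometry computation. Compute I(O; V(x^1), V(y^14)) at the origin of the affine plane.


The intersection multiplicity of V(x^a) and V(y^b) at the origin is:
I(O; V(x^1), V(y^14)) = dim_k(k[x,y]/(x^1, y^14))
A basis for k[x,y]/(x^1, y^14) is the set of monomials x^i * y^j
where 0 <= i < 1 and 0 <= j < 14.
The number of such monomials is 1 * 14 = 14

14


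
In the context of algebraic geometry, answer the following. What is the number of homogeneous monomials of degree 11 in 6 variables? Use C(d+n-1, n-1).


The number of degree-11 monomials in 6 variables is C(d+n-1, n-1).
= C(11+6-1, 6-1) = C(16, 5)
= 4368

4368


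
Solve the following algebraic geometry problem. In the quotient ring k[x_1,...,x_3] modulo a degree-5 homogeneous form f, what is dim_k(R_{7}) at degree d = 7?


For R = k[x_1,...,x_n]/(f) with f homogeneous of degree e:
The Hilbert series is (1 - t^e)/(1 - t)^n.
So h(d) = C(d+n-1, n-1) - C(d-e+n-1, n-1) for d >= e.
With n=3, e=5, d=7:
C(7+3-1, 3-1) = C(9, 2) = 36
C(7-5+3-1, 3-1) = C(4, 2) = 6
h(7) = 36 - 6 = 30

30


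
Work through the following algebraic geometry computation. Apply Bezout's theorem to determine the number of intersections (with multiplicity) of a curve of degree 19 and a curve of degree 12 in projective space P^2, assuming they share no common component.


Bezout's theorem states the intersection count equals the product of degrees.
Intersection count = 19 * 12 = 228

228


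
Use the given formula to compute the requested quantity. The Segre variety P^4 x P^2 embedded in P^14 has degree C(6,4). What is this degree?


The degree of the Segre variety P^4 x P^2 is C(m+n, m).
= C(6, 4)
= 15

15


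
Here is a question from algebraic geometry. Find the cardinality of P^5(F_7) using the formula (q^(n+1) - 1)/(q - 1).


P^5(F_7) has (q^(n+1) - 1)/(q - 1) points.
= 7^5 + 7^4 + 7^3 + 7^2 + 7^1 + 7^0
= 16807 + 2401 + 343 + 49 + 7 + 1
= 19608

19608


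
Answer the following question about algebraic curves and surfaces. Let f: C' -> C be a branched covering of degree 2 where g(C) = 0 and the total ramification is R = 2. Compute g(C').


Riemann-Hurwitz formula: 2g' - 2 = d(2g - 2) + R
Given: d = 2, g = 0, R = 2
2g' - 2 = 2*(2*0 - 2) + 2
2g' - 2 = 2*(-2) + 2
2g' - 2 = -4 + 2 = -2
2g' = 0
g' = 0

0


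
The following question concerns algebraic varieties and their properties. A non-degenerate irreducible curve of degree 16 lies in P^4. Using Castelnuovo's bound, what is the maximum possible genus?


Castelnuovo's bound: write d - 1 = m(r-1) + epsilon with 0 <= epsilon < r-1.
d - 1 = 16 - 1 = 15
r - 1 = 4 - 1 = 3
15 = 5*3 + 0, so m = 5, epsilon = 0
pi(d, r) = m(m-1)(r-1)/2 + m*epsilon
= 5*4*3/2 + 5*0
= 60/2 + 0
= 30 + 0 = 30

30


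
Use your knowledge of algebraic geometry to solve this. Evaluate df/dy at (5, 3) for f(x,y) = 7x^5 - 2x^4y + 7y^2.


df/dy = (-2)*x^4 + 2*7*y^1
At (5,3): (-2)*5^4 + 2*7*3^1
= -1250 + 42
= -1208

-1208


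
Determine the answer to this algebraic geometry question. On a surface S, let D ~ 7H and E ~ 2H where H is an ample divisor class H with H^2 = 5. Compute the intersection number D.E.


Using bilinearity of the intersection pairing on a surface S:
(aH).(bH) = ab * (H.H)
We have H^2 = 5.
D.E = (7H).(2H) = 7*2*5
= 14*5
= 70

70


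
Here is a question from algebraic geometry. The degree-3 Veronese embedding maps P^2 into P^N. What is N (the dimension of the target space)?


The Veronese embedding v_d: P^n -> P^N maps each point to all
degree-d monomials in n+1 homogeneous coordinates.
N = C(n+d, d) - 1
N = C(2+3, 3) - 1
N = C(5, 3) - 1
C(5, 3) = 10
N = 10 - 1 = 9

9


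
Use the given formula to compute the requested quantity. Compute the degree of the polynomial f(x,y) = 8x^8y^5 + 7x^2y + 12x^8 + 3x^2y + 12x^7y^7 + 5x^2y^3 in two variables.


Examine each term for its total degree (sum of exponents).
  Term '8x^8y^5' has total degree 8+5 = 13.
  Term '7x^2y' has total degree 2+1 = 3.
  Term '12x^8' has total degree 8+0 = 8.
  Term '3x^2y' has total degree 2+1 = 3.
  Term '12x^7y^7' has total degree 7+7 = 14.
  Term '5x^2y^3' has total degree 2+3 = 5.
The maximum total degree among all terms is 14.

14


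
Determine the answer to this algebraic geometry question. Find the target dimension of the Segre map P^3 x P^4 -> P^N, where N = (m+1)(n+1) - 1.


The Segre embedding maps P^m x P^n into P^N via
all products of coordinates from each factor.
N = (m+1)(n+1) - 1
N = (3+1)(4+1) - 1
N = 4*5 - 1
N = 20 - 1 = 19

19


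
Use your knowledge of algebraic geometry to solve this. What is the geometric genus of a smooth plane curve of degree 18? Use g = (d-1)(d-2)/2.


Using the genus formula for smooth plane curves:
g = (d-1)(d-2)/2
g = (18-1)(18-2)/2
g = 17*16/2
g = 272/2 = 136

136


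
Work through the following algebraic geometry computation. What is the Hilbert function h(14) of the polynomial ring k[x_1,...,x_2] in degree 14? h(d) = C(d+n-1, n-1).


The Hilbert function for the polynomial ring in 2 variables is:
h(d) = C(d+n-1, n-1)
h(14) = C(14+2-1, 2-1) = C(15, 1)
= 15! / (1! * 14!)
= 15

15


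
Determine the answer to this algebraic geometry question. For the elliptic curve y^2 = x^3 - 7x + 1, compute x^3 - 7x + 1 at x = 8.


Compute x^3 - 7x + 1 at x = 8:
x^3 = 8^3 = 512
(-7)*x = (-7)*8 = -56
Sum: 512 - 56 + 1 = 457

457


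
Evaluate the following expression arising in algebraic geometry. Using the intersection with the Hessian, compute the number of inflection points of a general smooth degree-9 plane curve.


For a general smooth plane curve C of degree d, the inflection points are
the intersection of C with its Hessian curve, which has degree 3(d-2).
By Bezout, the total intersection number is d * 3(d-2) = 9 * 21 = 189.
For a general curve every flex is ordinary, so each contributes
multiplicity 1 to C·Hess(C), and the number of distinct inflection
points is 3d(d-2).
Inflection points = 3*9*(9-2) = 3*9*7 = 189

189


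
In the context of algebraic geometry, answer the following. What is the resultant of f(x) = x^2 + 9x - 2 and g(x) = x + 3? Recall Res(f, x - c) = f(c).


For Res(f, x - c), we evaluate f at x = c.
f(-3) = (-3)^2 + 9*(-3) - 2
= 9 - 27 - 2
= -18 - 2 = -20
Res(f, g) = -20

-20


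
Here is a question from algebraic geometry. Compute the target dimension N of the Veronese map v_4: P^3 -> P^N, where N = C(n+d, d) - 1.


The Veronese embedding v_d: P^n -> P^N maps each point to all
degree-d monomials in n+1 homogeneous coordinates.
N = C(n+d, d) - 1
N = C(3+4, 4) - 1
N = C(7, 4) - 1
C(7, 4) = 35
N = 35 - 1 = 34

34


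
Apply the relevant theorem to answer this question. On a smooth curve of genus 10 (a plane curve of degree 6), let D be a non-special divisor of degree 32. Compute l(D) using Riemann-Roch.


First, compute the genus of a smooth plane curve of degree 6:
g = (d-1)(d-2)/2 = (6-1)(6-2)/2 = 10
For a non-special divisor D (i.e., h^1(D) = 0), Riemann-Roch gives:
l(D) = deg(D) - g + 1
Since deg(D) = 32 >= 2g - 1 = 19, D is non-special.
l(D) = 32 - 10 + 1 = 23

23


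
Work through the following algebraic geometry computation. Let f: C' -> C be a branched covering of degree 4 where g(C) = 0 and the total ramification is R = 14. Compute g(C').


Riemann-Hurwitz formula: 2g' - 2 = d(2g - 2) + R
Given: d = 4, g = 0, R = 14
2g' - 2 = 4*(2*0 - 2) + 14
2g' - 2 = 4*(-2) + 14
2g' - 2 = -8 + 14 = 6
2g' = 8
g' = 4

4


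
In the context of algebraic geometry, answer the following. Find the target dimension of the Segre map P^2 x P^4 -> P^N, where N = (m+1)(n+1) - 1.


The Segre embedding maps P^m x P^n into P^N via
all products of coordinates from each factor.
N = (m+1)(n+1) - 1
N = (2+1)(4+1) - 1
N = 3*5 - 1
N = 15 - 1 = 14

14


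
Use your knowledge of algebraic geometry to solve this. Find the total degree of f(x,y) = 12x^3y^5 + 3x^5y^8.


Examine each term for its total degree (sum of exponents).
  Term '12x^3y^5' has total degree 3+5 = 8.
  Term '3x^5y^8' has total degree 5+8 = 13.
The maximum total degree among all terms is 13.

13


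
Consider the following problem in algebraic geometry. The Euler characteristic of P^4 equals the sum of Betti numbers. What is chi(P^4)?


The complex projective space P^4 has one cell in each even real dimension 0, 2, ..., 8.
The cohomology groups are H^{2k}(P^4) = Z for k = 0,...,4, and 0 otherwise.
Euler characteristic = sum of Betti numbers = 1 per even-dimensional cohomology group.
chi(P^4) = 4 + 1 = 5

5


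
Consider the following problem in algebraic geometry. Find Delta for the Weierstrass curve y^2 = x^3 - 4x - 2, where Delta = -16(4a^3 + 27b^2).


Compute each component:
4a^3 = 4*(-4)^3 = 4*(-64) = -256
27b^2 = 27*(-2)^2 = 27*4 = 108
4a^3 + 27b^2 = -256 + 108 = -148
Delta = -16*(-148) = 2368

2368


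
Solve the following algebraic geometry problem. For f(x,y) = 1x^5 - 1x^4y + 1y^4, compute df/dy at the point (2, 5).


df/dy = (-1)*x^4 + 4*1*y^3
At (2,5): (-1)*2^4 + 4*1*5^3
= -16 + 500
= 484

484


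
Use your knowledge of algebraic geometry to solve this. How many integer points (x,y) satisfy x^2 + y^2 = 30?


Systematically check integer values of x where x^2 <= 30.
For each valid x, check if 30 - x^2 is a perfect square.
Total integer solutions found: 0

0


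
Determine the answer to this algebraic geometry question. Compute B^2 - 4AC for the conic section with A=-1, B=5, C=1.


The discriminant of a conic Ax^2 + Bxy + Cy^2 + ... = 0 is B^2 - 4AC.
B^2 = 5^2 = 25
4AC = 4*(-1)*1 = -4
Discriminant = 25 + 4 = 29

29


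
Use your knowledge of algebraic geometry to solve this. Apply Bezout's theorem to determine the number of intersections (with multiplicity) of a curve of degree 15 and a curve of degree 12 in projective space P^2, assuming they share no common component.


Bezout's theorem states the intersection count equals the product of degrees.
Intersection count = 15 * 12 = 180

180


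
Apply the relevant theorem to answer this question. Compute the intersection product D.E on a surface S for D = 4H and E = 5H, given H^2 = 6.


Using bilinearity of the intersection pairing on a surface S:
(aH).(bH) = ab * (H.H)
We have H^2 = 6.
D.E = (4H).(5H) = 4*5*6
= 20*6
= 120

120


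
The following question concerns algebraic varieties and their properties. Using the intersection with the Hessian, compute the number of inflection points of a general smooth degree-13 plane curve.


For a general smooth plane curve C of degree d, the inflection points are
the intersection of C with its Hessian curve, which has degree 3(d-2).
By Bezout, the total intersection number is d * 3(d-2) = 13 * 33 = 429.
For a general curve every flex is ordinary, so each contributes
multiplicity 1 to C·Hess(C), and the number of distinct inflection
points is 3d(d-2).
Inflection points = 3*13*(13-2) = 3*13*11 = 429

429


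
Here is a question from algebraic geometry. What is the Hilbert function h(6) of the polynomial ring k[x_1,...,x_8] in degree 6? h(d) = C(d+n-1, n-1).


The Hilbert function for the polynomial ring in 8 variables is:
h(d) = C(d+n-1, n-1)
h(6) = C(6+8-1, 8-1) = C(13, 7)
= 13! / (7! * 6!)
= 1716

1716


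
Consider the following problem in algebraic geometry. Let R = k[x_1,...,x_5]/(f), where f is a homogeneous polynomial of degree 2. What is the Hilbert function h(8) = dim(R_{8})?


For R = k[x_1,...,x_n]/(f) with f homogeneous of degree e:
The Hilbert series is (1 - t^e)/(1 - t)^n.
So h(d) = C(d+n-1, n-1) - C(d-e+n-1, n-1) for d >= e.
With n=5, e=2, d=8:
C(8+5-1, 5-1) = C(12, 4) = 495
C(8-2+5-1, 5-1) = C(10, 4) = 210
h(8) = 495 - 210 = 285

285


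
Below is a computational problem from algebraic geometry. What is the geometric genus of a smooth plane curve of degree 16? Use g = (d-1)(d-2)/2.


Using the genus formula for smooth plane curves:
g = (d-1)(d-2)/2
g = (16-1)(16-2)/2
g = 15*14/2
g = 210/2 = 105

105


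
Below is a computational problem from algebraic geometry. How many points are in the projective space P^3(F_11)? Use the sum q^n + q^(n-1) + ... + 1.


P^3(F_11) has (q^(n+1) - 1)/(q - 1) points.
= 11^3 + 11^2 + 11^1 + 11^0
= 1331 + 121 + 11 + 1
= 1464

1464


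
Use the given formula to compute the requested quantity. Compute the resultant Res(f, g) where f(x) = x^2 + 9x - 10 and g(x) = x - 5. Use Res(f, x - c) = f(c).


For Res(f, x - c), we evaluate f at x = c.
f(5) = 5^2 + 9*5 - 10
= 25 + 45 - 10
= 70 - 10 = 60
Res(f, g) = 60

60


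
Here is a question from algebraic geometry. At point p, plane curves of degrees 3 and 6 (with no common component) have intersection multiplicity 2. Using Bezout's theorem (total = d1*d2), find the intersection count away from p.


By Bezout's theorem, the total intersection number is d1 * d2.
Total = 3 * 6 = 18
Intersection multiplicity at p = 2
Remaining intersections = 18 - 2 = 16

16


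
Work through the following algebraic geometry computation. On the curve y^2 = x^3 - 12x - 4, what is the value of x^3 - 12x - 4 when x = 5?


Compute x^3 - 12x - 4 at x = 5:
x^3 = 5^3 = 125
(-12)*x = (-12)*5 = -60
Sum: 125 - 60 - 4 = 61

61


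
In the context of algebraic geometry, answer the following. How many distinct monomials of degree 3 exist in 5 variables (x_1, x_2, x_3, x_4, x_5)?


The number of degree-3 monomials in 5 variables is C(d+n-1, n-1).
= C(3+5-1, 5-1) = C(7, 4)
= 35

35


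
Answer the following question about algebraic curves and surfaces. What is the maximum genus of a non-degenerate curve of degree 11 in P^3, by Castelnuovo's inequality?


Castelnuovo's bound: write d - 1 = m(r-1) + epsilon with 0 <= epsilon < r-1.
d - 1 = 11 - 1 = 10
r - 1 = 3 - 1 = 2
10 = 5*2 + 0, so m = 5, epsilon = 0
pi(d, r) = m(m-1)(r-1)/2 + m*epsilon
= 5*4*2/2 + 5*0
= 40/2 + 0
= 20 + 0 = 20

20


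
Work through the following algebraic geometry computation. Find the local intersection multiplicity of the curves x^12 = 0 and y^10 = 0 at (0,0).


The intersection multiplicity of V(x^a) and V(y^b) at the origin is:
I(O; V(x^12), V(y^10)) = dim_k(k[x,y]/(x^12, y^10))
A basis for k[x,y]/(x^12, y^10) is the set of monomials x^i * y^j
where 0 <= i < 12 and 0 <= j < 10.
The number of such monomials is 12 * 10 = 120

120


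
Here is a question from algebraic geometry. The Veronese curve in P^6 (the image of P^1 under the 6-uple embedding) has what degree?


The rational normal curve in P^6 is the image of P^1 under the 6-uple Veronese.
A general hyperplane in P^6 pulls back to a degree-6 form on P^1, which has 6 zeros,
so the curve meets a general hyperplane in 6 points. Degree = 6.

6


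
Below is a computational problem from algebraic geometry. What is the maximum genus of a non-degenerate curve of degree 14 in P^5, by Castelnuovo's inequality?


Castelnuovo's bound: write d - 1 = m(r-1) + epsilon with 0 <= epsilon < r-1.
d - 1 = 14 - 1 = 13
r - 1 = 5 - 1 = 4
13 = 3*4 + 1, so m = 3, epsilon = 1
pi(d, r) = m(m-1)(r-1)/2 + m*epsilon
= 3*2*4/2 + 3*1
= 24/2 + 3
= 12 + 3 = 15

15
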